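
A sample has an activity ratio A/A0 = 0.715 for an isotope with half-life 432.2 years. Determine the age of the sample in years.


lambda = ln(2) / t_half = ln(2) / 432.2 = 0.001603765 /yr
t = -ln(A/A0) / lambda
t = -ln(0.715) / 0.001603765
t = 209.18 yr

209.18


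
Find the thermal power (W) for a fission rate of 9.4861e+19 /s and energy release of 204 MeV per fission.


P = fission_rate * E_MeV * 1.602e-13
P = 9.4861e+19 * 204 * 1.602e-13
P = 3.1001e+09 W

3.1001e+09


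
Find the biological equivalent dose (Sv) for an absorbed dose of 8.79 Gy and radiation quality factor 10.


H = D * Q
H = 8.79 * 10
H = 87.900 Sv

87.900


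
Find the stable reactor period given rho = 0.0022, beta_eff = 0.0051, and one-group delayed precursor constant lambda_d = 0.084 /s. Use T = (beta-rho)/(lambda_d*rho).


T = (beta - rho) / (lambda_d * rho)
T = (0.0051 - 0.0022) / (0.084 * 0.0022)
T = 15.693 s

15.693


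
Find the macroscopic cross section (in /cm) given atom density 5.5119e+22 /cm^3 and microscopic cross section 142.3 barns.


Sigma = N * sigma_barns * 1e-24
Sigma = 5.5119e+22 * 142.3 * 1e-24
Sigma = 7.8434 /cm

7.8434


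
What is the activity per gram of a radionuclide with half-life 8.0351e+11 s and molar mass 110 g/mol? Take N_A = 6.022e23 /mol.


lambda = ln(2) / t_half = ln(2) / 8.0351e+11 = 8.626491e-13 /s
SA = lambda * N_A / M
SA = 8.626491e-13 * 6.022e23 / 110
SA = 4.7226e+09 Bq/g

4.7226e+09


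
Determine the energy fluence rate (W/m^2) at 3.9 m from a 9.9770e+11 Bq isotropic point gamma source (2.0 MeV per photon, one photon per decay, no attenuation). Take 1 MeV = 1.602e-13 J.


psi = A * E * 1.602e-13 / (4*pi*r^2)
psi = 9.9770e+11 * 2.0 * 1.602e-13 / (4*pi*3.9^2)
psi = 0.0016725 W/m^2

0.0016725


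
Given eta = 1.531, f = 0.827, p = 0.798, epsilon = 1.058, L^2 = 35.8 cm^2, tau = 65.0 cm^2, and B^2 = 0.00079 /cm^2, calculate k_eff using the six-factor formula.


k_inf = eta*f*p*eps = 1.531*0.827*0.798*1.058 = 1.068979
P_TNL = 1/(1 + L^2*B^2) = 1/(1 + 35.8*0.00079) = 0.9724959
P_FNL = exp(-B^2*tau) = exp(-0.00079*65.0) = 0.9499461
k_eff = k_inf * P_TNL * P_FNL = 1.068979 * 0.9724959 * 0.9499461
k_eff = 0.98754

0.98754


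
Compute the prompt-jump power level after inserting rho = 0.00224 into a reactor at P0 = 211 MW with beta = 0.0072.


P1/P0 = beta / (beta - rho)
P1/P0 = 0.0072 / (0.0072 - 0.00224) = 1.451613
P1 = 211 * 1.451613 = 306.29 MW

306.29


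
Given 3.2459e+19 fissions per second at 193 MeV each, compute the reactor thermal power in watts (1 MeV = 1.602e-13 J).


P = fission_rate * E_MeV * 1.602e-13
P = 3.2459e+19 * 193 * 1.602e-13
P = 1.0036e+09 W

1.0036e+09


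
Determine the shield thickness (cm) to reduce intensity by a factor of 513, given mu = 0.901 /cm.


x = ln(factor) / mu
x = ln(513) / 0.901
x = 6.9259 cm

6.9259


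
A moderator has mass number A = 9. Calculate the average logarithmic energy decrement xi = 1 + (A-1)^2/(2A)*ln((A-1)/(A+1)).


xi = 1 + (A-1)^2/(2A) * ln((A-1)/(A+1))
xi = 1 + (9-1)^2/(2*9) * ln((9-1)/(9 +1))
xi = 0.20660

0.20660


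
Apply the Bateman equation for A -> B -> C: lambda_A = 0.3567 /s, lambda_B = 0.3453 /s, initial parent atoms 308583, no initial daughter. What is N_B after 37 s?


N_B(t) = lambda_A * N_A0 / (lambda_B - lambda_A) * [exp(-lambda_A*t) - exp(-lambda_B*t)]
exp(-0.3567*37) = 1.854492e-06; exp(-0.3453*37) = 2.827550e-06
N_B = 0.3567 * 308583 / (0.3453 - 0.3567) * (1.854492e-06 - 2.827550e-06)
N_B = 9.3953

9.3953


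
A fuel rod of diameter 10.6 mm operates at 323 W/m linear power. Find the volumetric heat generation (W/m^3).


r = D / 2 / 1000 = 10.6 / 2 / 1000 = 0.0053 m
q''' = q' / (pi * r^2)
q''' = 323 / (pi * 0.0053^2)
q''' = 3.6602e+06 W/m^3

3.6602e+06


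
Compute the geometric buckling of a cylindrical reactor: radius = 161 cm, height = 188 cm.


B^2 = (2.405/R)^2 + (pi/H)^2
B^2 = (2.405/161)^2 + (pi/188)^2
B^2 = 5.0238e-04 /cm^2

5.0238e-04


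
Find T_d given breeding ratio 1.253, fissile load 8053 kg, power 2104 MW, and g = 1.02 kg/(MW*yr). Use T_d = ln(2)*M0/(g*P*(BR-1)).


Breeding gain G = BR - 1 = 1.253 - 1 = 0.253
Fissile production rate = g * P * G = 1.02 * 2104 * 0.253 = 542.95824 kg/yr
T_d = ln(2) * M0 / (g * P * G)
T_d = ln(2) * 8053 / 542.95824 = 10.281 yr

10.281


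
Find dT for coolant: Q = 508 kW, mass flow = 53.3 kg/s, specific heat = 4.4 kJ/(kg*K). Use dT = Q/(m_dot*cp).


dT = Q / (m_dot * cp)
dT = 508 / (53.3 * 4.4)
dT = 2.1661 C

2.1661


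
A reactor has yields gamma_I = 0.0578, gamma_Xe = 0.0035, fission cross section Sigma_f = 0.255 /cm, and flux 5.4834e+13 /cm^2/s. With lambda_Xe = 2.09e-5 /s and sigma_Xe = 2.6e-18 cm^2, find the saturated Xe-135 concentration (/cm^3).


Xe_eq = (gamma_I + gamma_Xe) * Sigma_f * phi / (lambda_Xe + sigma_Xe * phi)
Numerator = (0.0578 + 0.0035) * 0.255 * 5.4834e+13 = 8.571377e+11
Denominator = 2.09e-5 + 2.6e-18 * 5.4834e+13 = 1.634684e-04
Xe_eq = 8.571377e+11 / 1.634684e-04 = 5.2434e+15 /cm^3

5.2434e+15


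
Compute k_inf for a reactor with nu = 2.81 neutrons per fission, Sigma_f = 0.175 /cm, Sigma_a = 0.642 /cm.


k_inf = nu * Sigma_f / Sigma_a
k_inf = 2.81 * 0.175 / 0.642
k_inf = 0.76597

0.76597


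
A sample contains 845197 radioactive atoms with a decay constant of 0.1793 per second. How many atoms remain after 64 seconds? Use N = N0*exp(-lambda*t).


N = N0 * exp(-lambda * t)
N = 845197 * exp(-0.1793 * 64)
N = 8.7769

8.7769


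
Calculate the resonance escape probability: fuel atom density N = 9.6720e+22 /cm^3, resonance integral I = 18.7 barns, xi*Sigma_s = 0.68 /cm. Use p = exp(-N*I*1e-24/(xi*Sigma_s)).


p = exp(-N * I * 1e-24 / (xi*Sigma_s))
p = exp(-9.6720e+22 * 18.7 * 1e-24 / 0.68)
p = 0.069962

0.069962


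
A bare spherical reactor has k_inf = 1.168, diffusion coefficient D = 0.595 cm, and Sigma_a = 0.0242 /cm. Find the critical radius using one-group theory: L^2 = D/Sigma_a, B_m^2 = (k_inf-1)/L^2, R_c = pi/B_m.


L^2 = D / Sigma_a = 0.595 / 0.0242 = 24.58678 cm^2
B_m^2 = (k_inf - 1) / L^2 = (1.168 - 1) / 24.58678 = 0.006832940 /cm^2
For a bare sphere: B_g = pi/R, so R_c = pi / sqrt(B_m^2)
R_c = pi / sqrt(0.006832940) = 38.005 cm

38.005


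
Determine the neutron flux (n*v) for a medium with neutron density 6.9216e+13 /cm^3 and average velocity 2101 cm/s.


phi = n * v
phi = 6.9216e+13 * 2101
phi = 1.4542e+17 /cm^2/s

1.4542e+17


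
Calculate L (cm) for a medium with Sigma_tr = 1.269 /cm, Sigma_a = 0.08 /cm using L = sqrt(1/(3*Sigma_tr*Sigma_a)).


D = 1 / (3 * Sigma_tr) = 1 / (3 * 1.269) = 0.2626740 cm
L = sqrt(D / Sigma_a)
L = sqrt(0.2626740 / 0.08)
L = 1.8120 cm

1.8120


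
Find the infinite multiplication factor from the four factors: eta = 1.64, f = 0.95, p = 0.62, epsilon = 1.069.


k_inf = eta * f * p * epsilon
k_inf = 1.64 * 0.95 * 0.62 * 1.069
k_inf = 1.0326

1.0326


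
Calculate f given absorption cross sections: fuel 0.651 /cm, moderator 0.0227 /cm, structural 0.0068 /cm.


f = Sigma_a_fuel / (Sigma_a_fuel + Sigma_a_mod + Sigma_a_other)
f = 0.651 / (0.651 + 0.0227 + 0.0068)
f = 0.95665

0.95665


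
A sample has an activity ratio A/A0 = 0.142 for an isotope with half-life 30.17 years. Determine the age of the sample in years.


lambda = ln(2) / t_half = ln(2) / 30.17 = 0.02297472 /yr
t = -ln(A/A0) / lambda
t = -ln(0.142) / 0.02297472
t = 84.960 yr

84.960


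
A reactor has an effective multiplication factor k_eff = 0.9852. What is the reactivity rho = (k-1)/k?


rho = (k_eff - 1) / k_eff
rho = (0.9852 - 1) / 0.9852
rho = -0.015022

-0.015022


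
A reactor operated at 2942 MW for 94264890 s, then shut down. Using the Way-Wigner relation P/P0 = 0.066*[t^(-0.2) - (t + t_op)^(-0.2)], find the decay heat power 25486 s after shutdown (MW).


P/P0 = 0.066 * [t^(-0.2) - (t + t_op)^(-0.2)]
P/P0 = 0.066 * [25486^(-0.2) - (25486 + 94264890)^(-0.2)]
P/P0 = 0.066 * [0.1314437 - 0.02541596] = 0.006997831
P = 2942 * 0.006997831 = 20.588 MW

20.588


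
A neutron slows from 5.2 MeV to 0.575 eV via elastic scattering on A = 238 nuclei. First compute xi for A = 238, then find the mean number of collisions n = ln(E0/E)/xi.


xi = 1 + (A-1)^2/(2A)*ln((A-1)/(A+1)) = 0.008379872 (for A = 238)
n = ln(E0/E) / xi
n = ln(5.2e6 / 0.575) / 0.008379872
n = ln(9.043478e+06) / 0.008379872 = 1911.4

1911.4


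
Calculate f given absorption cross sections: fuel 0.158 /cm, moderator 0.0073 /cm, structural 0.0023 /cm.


f = Sigma_a_fuel / (Sigma_a_fuel + Sigma_a_mod + Sigma_a_other)
f = 0.158 / (0.158 + 0.0073 + 0.0023)
f = 0.94272

0.94272


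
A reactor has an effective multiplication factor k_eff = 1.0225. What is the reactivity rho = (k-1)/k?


rho = (k_eff - 1) / k_eff
rho = (1.0225 - 1) / 1.0225
rho = 0.022005

0.022005


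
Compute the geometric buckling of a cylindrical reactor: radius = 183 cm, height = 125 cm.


B^2 = (2.405/R)^2 + (pi/H)^2
B^2 = (2.405/183)^2 + (pi/125)^2
B^2 = 8.0437e-04 /cm^2

8.0437e-04


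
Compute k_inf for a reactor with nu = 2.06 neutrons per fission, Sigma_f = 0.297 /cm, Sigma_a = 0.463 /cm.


k_inf = nu * Sigma_f / Sigma_a
k_inf = 2.06 * 0.297 / 0.463
k_inf = 1.3214

1.3214


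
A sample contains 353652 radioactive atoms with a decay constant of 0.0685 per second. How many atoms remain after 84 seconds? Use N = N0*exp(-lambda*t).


N = N0 * exp(-lambda * t)
N = 353652 * exp(-0.0685 * 84)
N = 1121.1

1121.1


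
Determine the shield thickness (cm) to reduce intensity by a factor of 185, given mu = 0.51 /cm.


x = ln(factor) / mu
x = ln(185) / 0.51
x = 10.236 cm

10.236


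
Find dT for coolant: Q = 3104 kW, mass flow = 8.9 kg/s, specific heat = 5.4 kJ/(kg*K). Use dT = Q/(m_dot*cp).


dT = Q / (m_dot * cp)
dT = 3104 / (8.9 * 5.4)
dT = 64.586 C

64.586


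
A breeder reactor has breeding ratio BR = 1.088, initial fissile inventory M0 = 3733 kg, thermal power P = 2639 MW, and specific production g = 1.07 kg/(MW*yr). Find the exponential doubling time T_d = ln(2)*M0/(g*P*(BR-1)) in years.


Breeding gain G = BR - 1 = 1.088 - 1 = 0.088
Fissile production rate = g * P * G = 1.07 * 2639 * 0.088 = 248.48824 kg/yr
T_d = ln(2) * M0 / (g * P * G)
T_d = ln(2) * 3733 / 248.48824 = 10.413 yr

10.413


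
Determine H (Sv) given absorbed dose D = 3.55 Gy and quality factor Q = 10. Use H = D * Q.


H = D * Q
H = 3.55 * 10
H = 35.500 Sv

35.500


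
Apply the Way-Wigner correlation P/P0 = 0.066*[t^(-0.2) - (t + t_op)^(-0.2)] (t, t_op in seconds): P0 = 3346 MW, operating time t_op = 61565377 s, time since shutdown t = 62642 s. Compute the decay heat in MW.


P/P0 = 0.066 * [t^(-0.2) - (t + t_op)^(-0.2)]
P/P0 = 0.066 * [62642^(-0.2) - (62642 + 61565377)^(-0.2)]
P/P0 = 0.066 * [0.1098062 - 0.02767224] = 0.005420841
P = 3346 * 0.005420841 = 18.138 MW

18.138


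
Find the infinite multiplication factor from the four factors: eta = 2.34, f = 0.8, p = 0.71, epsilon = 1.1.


k_inf = eta * f * p * epsilon
k_inf = 2.34 * 0.8 * 0.71 * 1.1
k_inf = 1.4620

1.4620


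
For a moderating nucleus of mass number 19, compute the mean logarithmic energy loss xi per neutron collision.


xi = 1 + (A-1)^2/(2A) * ln((A-1)/(A+1))
xi = 1 + (19-1)^2/(2*19) * ln((19-1)/(19 +1))
xi = 0.10166

0.10166


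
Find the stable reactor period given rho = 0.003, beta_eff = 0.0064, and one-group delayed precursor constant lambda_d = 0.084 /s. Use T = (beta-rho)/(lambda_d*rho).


T = (beta - rho) / (lambda_d * rho)
T = (0.0064 - 0.003) / (0.084 * 0.003)
T = 13.492 s

13.492


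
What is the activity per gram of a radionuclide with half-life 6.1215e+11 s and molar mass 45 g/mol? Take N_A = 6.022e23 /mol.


lambda = ln(2) / t_half = ln(2) / 6.1215e+11 = 1.132316e-12 /s
SA = lambda * N_A / M
SA = 1.132316e-12 * 6.022e23 / 45
SA = 1.5153e+10 Bq/g

1.5153e+10


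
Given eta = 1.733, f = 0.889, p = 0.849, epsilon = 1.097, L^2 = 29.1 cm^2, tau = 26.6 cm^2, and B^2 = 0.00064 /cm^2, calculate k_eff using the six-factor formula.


k_inf = eta*f*p*eps = 1.733*0.889*0.849*1.097 = 1.434877
P_TNL = 1/(1 + L^2*B^2) = 1/(1 + 29.1*0.00064) = 0.9817165
P_FNL = exp(-B^2*tau) = exp(-0.00064*26.6) = 0.9831201
k_eff = k_inf * P_TNL * P_FNL = 1.434877 * 0.9817165 * 0.9831201
k_eff = 1.3849

1.3849


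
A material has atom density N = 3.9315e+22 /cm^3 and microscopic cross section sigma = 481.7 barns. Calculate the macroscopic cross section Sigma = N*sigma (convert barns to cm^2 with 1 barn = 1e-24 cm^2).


Sigma = N * sigma_barns * 1e-24
Sigma = 3.9315e+22 * 481.7 * 1e-24
Sigma = 18.938 /cm

18.938


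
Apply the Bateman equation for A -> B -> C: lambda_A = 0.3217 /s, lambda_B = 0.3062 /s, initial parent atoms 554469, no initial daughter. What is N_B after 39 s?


N_B(t) = lambda_A * N_A0 / (lambda_B - lambda_A) * [exp(-lambda_A*t) - exp(-lambda_B*t)]
exp(-0.3217*39) = 3.558043e-06; exp(-0.3062*39) = 6.512416e-06
N_B = 0.3217 * 554469 / (0.3062 - 0.3217) * (3.558043e-06 - 6.512416e-06)
N_B = 33.999

33.999


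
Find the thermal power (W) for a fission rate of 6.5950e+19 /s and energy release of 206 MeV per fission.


P = fission_rate * E_MeV * 1.602e-13
P = 6.5950e+19 * 206 * 1.602e-13
P = 2.1764e+09 W

2.1764e+09


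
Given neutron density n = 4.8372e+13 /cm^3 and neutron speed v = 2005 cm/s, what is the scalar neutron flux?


phi = n * v
phi = 4.8372e+13 * 2005
phi = 9.6986e+16 /cm^2/s

9.6986e+16


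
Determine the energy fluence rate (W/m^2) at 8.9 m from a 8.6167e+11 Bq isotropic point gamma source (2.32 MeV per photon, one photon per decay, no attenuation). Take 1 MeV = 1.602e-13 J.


psi = A * E * 1.602e-13 / (4*pi*r^2)
psi = 8.6167e+11 * 2.32 * 1.602e-13 / (4*pi*8.9^2)
psi = 3.2174e-04 W/m^2

3.2174e-04


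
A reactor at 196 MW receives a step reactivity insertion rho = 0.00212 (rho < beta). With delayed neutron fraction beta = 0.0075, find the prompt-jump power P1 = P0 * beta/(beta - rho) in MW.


P1/P0 = beta / (beta - rho)
P1/P0 = 0.0075 / (0.0075 - 0.00212) = 1.394052
P1 = 196 * 1.394052 = 273.23 MW

273.23


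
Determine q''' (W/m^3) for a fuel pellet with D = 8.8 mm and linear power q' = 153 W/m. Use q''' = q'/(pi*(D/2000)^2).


r = D / 2 / 1000 = 8.8 / 2 / 1000 = 0.0044 m
q''' = q' / (pi * r^2)
q''' = 153 / (pi * 0.0044^2)
q''' = 2.5156e+06 W/m^3

2.5156e+06


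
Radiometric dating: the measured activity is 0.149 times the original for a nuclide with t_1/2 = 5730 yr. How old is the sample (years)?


lambda = ln(2) / t_half = ln(2) / 5730 = 1.209681e-04 /yr
t = -ln(A/A0) / lambda
t = -ln(0.149) / 1.209681e-04
t = 15738 yr

15738


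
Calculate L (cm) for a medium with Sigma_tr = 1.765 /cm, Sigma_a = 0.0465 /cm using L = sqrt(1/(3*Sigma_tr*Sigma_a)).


D = 1 / (3 * Sigma_tr) = 1 / (3 * 1.765) = 0.1888574 cm
L = sqrt(D / Sigma_a)
L = sqrt(0.1888574 / 0.0465)
L = 2.0153 cm

2.0153


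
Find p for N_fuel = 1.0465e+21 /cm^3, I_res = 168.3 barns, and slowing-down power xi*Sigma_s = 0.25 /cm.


p = exp(-N * I * 1e-24 / (xi*Sigma_s))
p = exp(-1.0465e+21 * 168.3 * 1e-24 / 0.25)
p = 0.49435

0.49435


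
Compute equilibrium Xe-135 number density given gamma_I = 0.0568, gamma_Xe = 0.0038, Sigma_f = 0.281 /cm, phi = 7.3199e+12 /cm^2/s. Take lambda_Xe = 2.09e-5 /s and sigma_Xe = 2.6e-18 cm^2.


Xe_eq = (gamma_I + gamma_Xe) * Sigma_f * phi / (lambda_Xe + sigma_Xe * phi)
Numerator = (0.0568 + 0.0038) * 0.281 * 7.3199e+12 = 1.246476e+11
Denominator = 2.09e-5 + 2.6e-18 * 7.3199e+12 = 3.993174e-05
Xe_eq = 1.246476e+11 / 3.993174e-05 = 3.1215e+15 /cm^3

3.1215e+15


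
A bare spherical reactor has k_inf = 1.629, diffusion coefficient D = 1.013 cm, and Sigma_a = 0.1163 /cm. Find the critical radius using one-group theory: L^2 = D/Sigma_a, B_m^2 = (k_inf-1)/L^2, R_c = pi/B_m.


L^2 = D / Sigma_a = 1.013 / 0.1163 = 8.710232 cm^2
B_m^2 = (k_inf - 1) / L^2 = (1.629 - 1) / 8.710232 = 0.07221392 /cm^2
For a bare sphere: B_g = pi/R, so R_c = pi / sqrt(B_m^2)
R_c = pi / sqrt(0.07221392) = 11.691 cm

11.691


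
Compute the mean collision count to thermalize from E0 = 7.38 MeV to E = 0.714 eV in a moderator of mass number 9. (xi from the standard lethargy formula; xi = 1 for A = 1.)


xi = 1 + (A-1)^2/(2A)*ln((A-1)/(A+1)) = 0.2066007 (for A = 9)
n = ln(E0/E) / xi
n = ln(7.38e6 / 0.714) / 0.2066007
n = ln(1.033613e+07) / 0.2066007 = 78.176

78.176


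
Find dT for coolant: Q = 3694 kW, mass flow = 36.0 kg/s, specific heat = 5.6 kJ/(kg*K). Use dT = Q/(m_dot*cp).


dT = Q / (m_dot * cp)
dT = 3694 / (36.0 * 5.6)
dT = 18.323 C

18.323


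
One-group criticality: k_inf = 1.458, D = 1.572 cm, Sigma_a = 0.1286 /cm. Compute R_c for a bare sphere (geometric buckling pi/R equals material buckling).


L^2 = D / Sigma_a = 1.572 / 0.1286 = 12.22395 cm^2
B_m^2 = (k_inf - 1) / L^2 = (1.458 - 1) / 12.22395 = 0.03746743 /cm^2
For a bare sphere: B_g = pi/R, so R_c = pi / sqrt(B_m^2)
R_c = pi / sqrt(0.03746743) = 16.230 cm

16.230


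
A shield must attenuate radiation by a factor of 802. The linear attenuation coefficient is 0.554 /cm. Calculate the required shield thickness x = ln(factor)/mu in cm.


x = ln(factor) / mu
x = ln(802) / 0.554
x = 12.071 cm

12.071


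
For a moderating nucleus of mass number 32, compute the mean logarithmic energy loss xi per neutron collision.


xi = 1 + (A-1)^2/(2A) * ln((A-1)/(A+1))
xi = 1 + (32-1)^2/(2*32) * ln((32-1)/(32 +1))
xi = 0.061218

0.061218


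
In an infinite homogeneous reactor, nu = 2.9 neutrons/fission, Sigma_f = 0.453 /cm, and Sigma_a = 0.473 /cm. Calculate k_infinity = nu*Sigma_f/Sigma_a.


k_inf = nu * Sigma_f / Sigma_a
k_inf = 2.9 * 0.453 / 0.473
k_inf = 2.7774

2.7774


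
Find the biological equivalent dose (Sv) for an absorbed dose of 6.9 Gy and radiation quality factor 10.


H = D * Q
H = 6.9 * 10
H = 69.000 Sv

69.000


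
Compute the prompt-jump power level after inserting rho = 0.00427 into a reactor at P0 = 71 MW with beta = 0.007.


P1/P0 = beta / (beta - rho)
P1/P0 = 0.007 / (0.007 - 0.00427) = 2.564103
P1 = 71 * 2.564103 = 182.05 MW

182.05


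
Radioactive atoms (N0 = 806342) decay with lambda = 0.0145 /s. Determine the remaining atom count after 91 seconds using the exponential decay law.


N = N0 * exp(-lambda * t)
N = 806342 * exp(-0.0145 * 91)
N = 215510

215510


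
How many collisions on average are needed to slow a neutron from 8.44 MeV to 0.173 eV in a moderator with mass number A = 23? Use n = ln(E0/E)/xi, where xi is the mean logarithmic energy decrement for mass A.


xi = 1 + (A-1)^2/(2A)*ln((A-1)/(A+1)) = 0.08448899 (for A = 23)
n = ln(E0/E) / xi
n = ln(8.44e6 / 0.173) / 0.08448899
n = ln(4.878613e+07) / 0.08448899 = 209.53

209.53


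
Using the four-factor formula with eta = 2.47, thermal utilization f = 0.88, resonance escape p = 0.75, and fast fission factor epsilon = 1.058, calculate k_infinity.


k_inf = eta * f * p * epsilon
k_inf = 2.47 * 0.88 * 0.75 * 1.058
k_inf = 1.7248

1.7248


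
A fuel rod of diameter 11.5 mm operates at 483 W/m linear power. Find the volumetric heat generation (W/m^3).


r = D / 2 / 1000 = 11.5 / 2 / 1000 = 0.00575 m
q''' = q' / (pi * r^2)
q''' = 483 / (pi * 0.00575^2)
q''' = 4.6501e+06 W/m^3

4.6501e+06


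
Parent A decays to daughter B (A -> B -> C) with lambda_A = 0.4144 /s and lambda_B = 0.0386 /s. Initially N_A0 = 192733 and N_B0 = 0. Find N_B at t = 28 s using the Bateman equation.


N_B(t) = lambda_A * N_A0 / (lambda_B - lambda_A) * [exp(-lambda_A*t) - exp(-lambda_B*t)]
exp(-0.4144*28) = 9.136803e-06; exp(-0.0386*28) = 0.3393240
N_B = 0.4144 * 192733 / (0.0386 - 0.4144) * (9.136803e-06 - 0.3393240)
N_B = 72114

72114


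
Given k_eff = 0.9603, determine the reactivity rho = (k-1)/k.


rho = (k_eff - 1) / k_eff
rho = (0.9603 - 1) / 0.9603
rho = -0.041341

-0.041341


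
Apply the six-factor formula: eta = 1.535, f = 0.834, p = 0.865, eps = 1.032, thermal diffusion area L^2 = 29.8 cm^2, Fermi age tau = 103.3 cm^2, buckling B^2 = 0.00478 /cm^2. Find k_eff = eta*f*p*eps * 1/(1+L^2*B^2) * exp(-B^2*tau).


k_inf = eta*f*p*eps = 1.535*0.834*0.865*1.032 = 1.142800
P_TNL = 1/(1 + L^2*B^2) = 1/(1 + 29.8*0.00478) = 0.8753164
P_FNL = exp(-B^2*tau) = exp(-0.00478*103.3) = 0.6103187
k_eff = k_inf * P_TNL * P_FNL = 1.142800 * 0.8753164 * 0.6103187
k_eff = 0.61051

0.61051


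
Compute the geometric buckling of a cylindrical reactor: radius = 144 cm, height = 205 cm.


B^2 = (2.405/R)^2 + (pi/H)^2
B^2 = (2.405/144)^2 + (pi/205)^2
B^2 = 5.1379e-04 /cm^2

5.1379e-04


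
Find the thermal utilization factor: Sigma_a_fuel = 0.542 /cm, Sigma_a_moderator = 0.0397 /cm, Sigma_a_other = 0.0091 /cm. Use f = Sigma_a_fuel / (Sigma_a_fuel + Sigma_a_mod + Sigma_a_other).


f = Sigma_a_fuel / (Sigma_a_fuel + Sigma_a_mod + Sigma_a_other)
f = 0.542 / (0.542 + 0.0397 + 0.0091)
f = 0.91740

0.91740


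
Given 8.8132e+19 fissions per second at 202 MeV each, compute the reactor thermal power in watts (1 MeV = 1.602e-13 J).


P = fission_rate * E_MeV * 1.602e-13
P = 8.8132e+19 * 202 * 1.602e-13
P = 2.8520e+09 W

2.8520e+09


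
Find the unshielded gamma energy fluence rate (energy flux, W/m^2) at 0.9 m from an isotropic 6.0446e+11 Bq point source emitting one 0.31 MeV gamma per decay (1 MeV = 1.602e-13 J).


psi = A * E * 1.602e-13 / (4*pi*r^2)
psi = 6.0446e+11 * 0.31 * 1.602e-13 / (4*pi*0.9^2)
psi = 0.0029492 W/m^2

0.0029492


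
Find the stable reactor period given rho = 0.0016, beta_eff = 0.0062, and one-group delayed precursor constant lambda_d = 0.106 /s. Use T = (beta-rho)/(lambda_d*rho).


T = (beta - rho) / (lambda_d * rho)
T = (0.0062 - 0.0016) / (0.106 * 0.0016)
T = 27.123 s

27.123


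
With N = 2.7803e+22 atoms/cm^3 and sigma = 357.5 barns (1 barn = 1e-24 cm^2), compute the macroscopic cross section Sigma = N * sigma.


Sigma = N * sigma_barns * 1e-24
Sigma = 2.7803e+22 * 357.5 * 1e-24
Sigma = 9.9396 /cm

9.9396


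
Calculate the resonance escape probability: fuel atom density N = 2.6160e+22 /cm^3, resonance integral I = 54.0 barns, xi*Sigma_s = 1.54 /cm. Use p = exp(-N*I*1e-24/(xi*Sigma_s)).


p = exp(-N * I * 1e-24 / (xi*Sigma_s))
p = exp(-2.6160e+22 * 54.0 * 1e-24 / 1.54)
p = 0.39960

0.39960


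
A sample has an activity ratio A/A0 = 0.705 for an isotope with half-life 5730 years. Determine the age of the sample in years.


lambda = ln(2) / t_half = ln(2) / 5730 = 1.209681e-04 /yr
t = -ln(A/A0) / lambda
t = -ln(0.705) / 1.209681e-04
t = 2889.7 yr

2889.7


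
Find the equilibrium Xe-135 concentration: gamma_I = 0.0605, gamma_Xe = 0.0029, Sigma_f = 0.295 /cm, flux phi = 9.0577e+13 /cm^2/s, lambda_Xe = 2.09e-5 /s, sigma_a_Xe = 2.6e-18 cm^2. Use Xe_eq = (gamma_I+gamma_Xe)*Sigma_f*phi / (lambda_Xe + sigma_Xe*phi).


Xe_eq = (gamma_I + gamma_Xe) * Sigma_f * phi / (lambda_Xe + sigma_Xe * phi)
Numerator = (0.0605 + 0.0029) * 0.295 * 9.0577e+13 = 1.694062e+12
Denominator = 2.09e-5 + 2.6e-18 * 9.0577e+13 = 2.564002e-04
Xe_eq = 1.694062e+12 / 2.564002e-04 = 6.6071e+15 /cm^3

6.6071e+15


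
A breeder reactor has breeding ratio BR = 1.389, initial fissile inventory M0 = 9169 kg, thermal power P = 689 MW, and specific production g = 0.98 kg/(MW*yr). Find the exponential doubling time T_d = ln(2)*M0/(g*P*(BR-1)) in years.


Breeding gain G = BR - 1 = 1.389 - 1 = 0.389
Fissile production rate = g * P * G = 0.98 * 689 * 0.389 = 262.66058 kg/yr
T_d = ln(2) * M0 / (g * P * G)
T_d = ln(2) * 9169 / 262.66058 = 24.196 yr

24.196


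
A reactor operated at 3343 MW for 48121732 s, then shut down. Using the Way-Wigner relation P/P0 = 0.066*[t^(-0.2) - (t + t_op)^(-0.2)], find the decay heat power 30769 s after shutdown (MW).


P/P0 = 0.066 * [t^(-0.2) - (t + t_op)^(-0.2)]
P/P0 = 0.066 * [30769^(-0.2) - (30769 + 48121732)^(-0.2)]
P/P0 = 0.066 * [0.1265836 - 0.02907209] = 0.006435760
P = 3343 * 0.006435760 = 21.515 MW

21.515


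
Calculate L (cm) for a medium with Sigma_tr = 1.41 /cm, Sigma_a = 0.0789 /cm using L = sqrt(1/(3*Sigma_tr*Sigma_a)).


D = 1 / (3 * Sigma_tr) = 1 / (3 * 1.41) = 0.2364066 cm
L = sqrt(D / Sigma_a)
L = sqrt(0.2364066 / 0.0789)
L = 1.7310 cm

1.7310


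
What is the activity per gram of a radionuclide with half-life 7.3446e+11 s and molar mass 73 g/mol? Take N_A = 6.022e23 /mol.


lambda = ln(2) / t_half = ln(2) / 7.3446e+11 = 9.437508e-13 /s
SA = lambda * N_A / M
SA = 9.437508e-13 * 6.022e23 / 73
SA = 7.7853e+09 Bq/g

7.7853e+09


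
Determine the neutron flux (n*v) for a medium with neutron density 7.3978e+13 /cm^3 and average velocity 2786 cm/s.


phi = n * v
phi = 7.3978e+13 * 2786
phi = 2.0610e+17 /cm^2/s

2.0610e+17


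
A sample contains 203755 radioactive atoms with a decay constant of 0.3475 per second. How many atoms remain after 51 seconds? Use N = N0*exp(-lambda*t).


N = N0 * exp(-lambda * t)
N = 203755 * exp(-0.3475 * 51)
N = 0.0040957

0.0040957


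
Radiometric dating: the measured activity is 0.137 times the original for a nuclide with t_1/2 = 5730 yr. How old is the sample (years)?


lambda = ln(2) / t_half = ln(2) / 5730 = 1.209681e-04 /yr
t = -ln(A/A0) / lambda
t = -ln(0.137) / 1.209681e-04
t = 16432 yr

16432


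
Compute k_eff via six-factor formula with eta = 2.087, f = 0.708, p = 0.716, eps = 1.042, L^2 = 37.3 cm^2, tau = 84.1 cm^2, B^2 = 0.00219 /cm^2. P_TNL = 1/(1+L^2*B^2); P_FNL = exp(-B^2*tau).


k_inf = eta*f*p*eps = 2.087*0.708*0.716*1.042 = 1.102393
P_TNL = 1/(1 + L^2*B^2) = 1/(1 + 37.3*0.00219) = 0.9244819
P_FNL = exp(-B^2*tau) = exp(-0.00219*84.1) = 0.8317869
k_eff = k_inf * P_TNL * P_FNL = 1.102393 * 0.9244819 * 0.8317869
k_eff = 0.84771

0.84771


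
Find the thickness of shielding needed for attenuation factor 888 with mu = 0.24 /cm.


x = ln(factor) / mu
x = ln(888) / 0.24
x = 28.287 cm

28.287


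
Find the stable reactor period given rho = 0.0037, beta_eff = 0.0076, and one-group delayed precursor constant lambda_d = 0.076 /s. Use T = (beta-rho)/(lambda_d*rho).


T = (beta - rho) / (lambda_d * rho)
T = (0.0076 - 0.0037) / (0.076 * 0.0037)
T = 13.869 s

13.869


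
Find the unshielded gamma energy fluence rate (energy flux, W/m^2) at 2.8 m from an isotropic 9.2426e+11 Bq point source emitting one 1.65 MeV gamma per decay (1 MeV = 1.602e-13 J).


psi = A * E * 1.602e-13 / (4*pi*r^2)
psi = 9.2426e+11 * 1.65 * 1.602e-13 / (4*pi*2.8^2)
psi = 0.0024798 W/m^2

0.0024798


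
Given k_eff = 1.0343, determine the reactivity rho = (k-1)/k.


rho = (k_eff - 1) / k_eff
rho = (1.0343 - 1) / 1.0343
rho = 0.033163

0.033163


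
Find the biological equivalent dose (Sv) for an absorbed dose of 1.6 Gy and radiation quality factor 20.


H = D * Q
H = 1.6 * 20
H = 32.000 Sv

32.000


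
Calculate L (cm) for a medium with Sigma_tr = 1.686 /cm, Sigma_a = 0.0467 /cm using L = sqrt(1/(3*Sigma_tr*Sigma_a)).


D = 1 / (3 * Sigma_tr) = 1 / (3 * 1.686) = 0.1977066 cm
L = sqrt(D / Sigma_a)
L = sqrt(0.1977066 / 0.0467)
L = 2.0576 cm

2.0576


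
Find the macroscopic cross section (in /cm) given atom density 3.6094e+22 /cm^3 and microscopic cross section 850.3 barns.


Sigma = N * sigma_barns * 1e-24
Sigma = 3.6094e+22 * 850.3 * 1e-24
Sigma = 30.691 /cm

30.691


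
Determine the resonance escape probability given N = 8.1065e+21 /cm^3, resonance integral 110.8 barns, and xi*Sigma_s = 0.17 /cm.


p = exp(-N * I * 1e-24 / (xi*Sigma_s))
p = exp(-8.1065e+21 * 110.8 * 1e-24 / 0.17)
p = 0.0050745

0.0050745


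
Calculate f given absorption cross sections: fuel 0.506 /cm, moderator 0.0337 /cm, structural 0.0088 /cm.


f = Sigma_a_fuel / (Sigma_a_fuel + Sigma_a_mod + Sigma_a_other)
f = 0.506 / (0.506 + 0.0337 + 0.0088)
f = 0.92252

0.92252


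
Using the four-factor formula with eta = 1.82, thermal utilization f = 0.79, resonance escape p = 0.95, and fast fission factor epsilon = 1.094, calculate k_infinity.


k_inf = eta * f * p * epsilon
k_inf = 1.82 * 0.79 * 0.95 * 1.094
k_inf = 1.4943

1.4943


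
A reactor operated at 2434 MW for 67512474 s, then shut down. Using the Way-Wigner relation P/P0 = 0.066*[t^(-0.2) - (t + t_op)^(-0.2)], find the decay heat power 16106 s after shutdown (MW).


P/P0 = 0.066 * [t^(-0.2) - (t + t_op)^(-0.2)]
P/P0 = 0.066 * [16106^(-0.2) - (16106 + 67512474)^(-0.2)]
P/P0 = 0.066 * [0.1440796 - 0.02717080] = 0.007715981
P = 2434 * 0.007715981 = 18.781 MW

18.781


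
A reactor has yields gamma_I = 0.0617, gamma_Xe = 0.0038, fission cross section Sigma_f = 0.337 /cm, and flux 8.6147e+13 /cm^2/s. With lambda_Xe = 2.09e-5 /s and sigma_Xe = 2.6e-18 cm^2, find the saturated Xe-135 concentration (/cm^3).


Xe_eq = (gamma_I + gamma_Xe) * Sigma_f * phi / (lambda_Xe + sigma_Xe * phi)
Numerator = (0.0617 + 0.0038) * 0.337 * 8.6147e+13 = 1.901566e+12
Denominator = 2.09e-5 + 2.6e-18 * 8.6147e+13 = 2.448822e-04
Xe_eq = 1.901566e+12 / 2.448822e-04 = 7.7652e+15 /cm^3

7.7652e+15


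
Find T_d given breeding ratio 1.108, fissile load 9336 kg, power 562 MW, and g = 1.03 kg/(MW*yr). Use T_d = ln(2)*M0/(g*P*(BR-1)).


Breeding gain G = BR - 1 = 1.108 - 1 = 0.108
Fissile production rate = g * P * G = 1.03 * 562 * 0.108 = 62.51688 kg/yr
T_d = ln(2) * M0 / (g * P * G)
T_d = ln(2) * 9336 / 62.51688 = 103.51 yr

103.51


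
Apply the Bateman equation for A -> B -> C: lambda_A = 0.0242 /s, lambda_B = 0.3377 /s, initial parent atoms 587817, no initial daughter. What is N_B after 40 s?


N_B(t) = lambda_A * N_A0 / (lambda_B - lambda_A) * [exp(-lambda_A*t) - exp(-lambda_B*t)]
exp(-0.0242*40) = 0.3798420; exp(-0.3377*40) = 1.360035e-06
N_B = 0.0242 * 587817 / (0.3377 - 0.0242) * (0.3798420 - 1.360035e-06)
N_B = 17235

17235


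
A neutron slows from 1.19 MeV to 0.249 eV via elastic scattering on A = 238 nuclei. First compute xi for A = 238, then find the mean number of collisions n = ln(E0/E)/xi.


xi = 1 + (A-1)^2/(2A)*ln((A-1)/(A+1)) = 0.008379872 (for A = 238)
n = ln(E0/E) / xi
n = ln(1.19e6 / 0.249) / 0.008379872
n = ln(4.779116e+06) / 0.008379872 = 1835.3

1835.3


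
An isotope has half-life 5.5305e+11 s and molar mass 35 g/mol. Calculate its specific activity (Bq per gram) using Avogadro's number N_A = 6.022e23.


lambda = ln(2) / t_half = ln(2) / 5.5305e+11 = 1.253317e-12 /s
SA = lambda * N_A / M
SA = 1.253317e-12 * 6.022e23 / 35
SA = 2.1564e+10 Bq/g

2.1564e+10


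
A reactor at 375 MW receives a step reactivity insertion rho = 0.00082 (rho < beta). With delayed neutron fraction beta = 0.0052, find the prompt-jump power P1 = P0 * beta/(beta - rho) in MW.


P1/P0 = beta / (beta - rho)
P1/P0 = 0.0052 / (0.0052 - 0.00082) = 1.187215
P1 = 375 * 1.187215 = 445.21 MW

445.21


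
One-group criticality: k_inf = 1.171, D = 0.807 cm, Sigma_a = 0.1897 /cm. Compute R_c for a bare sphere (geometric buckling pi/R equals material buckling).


L^2 = D / Sigma_a = 0.807 / 0.1897 = 4.254085 cm^2
B_m^2 = (k_inf - 1) / L^2 = (1.171 - 1) / 4.254085 = 0.04019666 /cm^2
For a bare sphere: B_g = pi/R, so R_c = pi / sqrt(B_m^2)
R_c = pi / sqrt(0.04019666) = 15.669 cm

15.669


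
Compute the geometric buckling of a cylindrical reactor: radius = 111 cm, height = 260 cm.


B^2 = (2.405/R)^2 + (pi/H)^2
B^2 = (2.405/111)^2 + (pi/260)^2
B^2 = 6.1544e-04 /cm^2

6.1544e-04


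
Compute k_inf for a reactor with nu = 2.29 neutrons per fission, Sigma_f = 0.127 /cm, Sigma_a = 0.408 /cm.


k_inf = nu * Sigma_f / Sigma_a
k_inf = 2.29 * 0.127 / 0.408
k_inf = 0.71282

0.71282


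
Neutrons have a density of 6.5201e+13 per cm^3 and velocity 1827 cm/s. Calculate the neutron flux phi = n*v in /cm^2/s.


phi = n * v
phi = 6.5201e+13 * 1827
phi = 1.1912e+17 /cm^2/s

1.1912e+17


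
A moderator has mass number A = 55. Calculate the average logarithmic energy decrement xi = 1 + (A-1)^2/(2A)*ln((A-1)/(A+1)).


xi = 1 + (A-1)^2/(2A) * ln((A-1)/(A+1))
xi = 1 + (55-1)^2/(2*55) * ln((55-1)/(55 +1))
xi = 0.035927

0.035927


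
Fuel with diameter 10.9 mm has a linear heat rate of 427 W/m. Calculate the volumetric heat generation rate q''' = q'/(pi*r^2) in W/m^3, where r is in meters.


r = D / 2 / 1000 = 10.9 / 2 / 1000 = 0.00545 m
q''' = q' / (pi * r^2)
q''' = 427 / (pi * 0.00545^2)
q''' = 4.5760e+06 W/m^3

4.5760e+06


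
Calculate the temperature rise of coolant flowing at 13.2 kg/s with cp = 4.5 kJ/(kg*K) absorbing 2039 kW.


dT = Q / (m_dot * cp)
dT = 2039 / (13.2 * 4.5)
dT = 34.327 C

34.327


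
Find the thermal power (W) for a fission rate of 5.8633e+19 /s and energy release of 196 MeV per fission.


P = fission_rate * E_MeV * 1.602e-13
P = 5.8633e+19 * 196 * 1.602e-13
P = 1.8410e+09 W

1.8410e+09


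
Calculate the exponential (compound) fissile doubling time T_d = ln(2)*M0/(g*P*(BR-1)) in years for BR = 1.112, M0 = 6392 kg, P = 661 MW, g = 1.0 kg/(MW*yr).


Breeding gain G = BR - 1 = 1.112 - 1 = 0.112
Fissile production rate = g * P * G = 1.0 * 661 * 0.112 = 74.032 kg/yr
T_d = ln(2) * M0 / (g * P * G)
T_d = ln(2) * 6392 / 74.032 = 59.847 yr

59.847


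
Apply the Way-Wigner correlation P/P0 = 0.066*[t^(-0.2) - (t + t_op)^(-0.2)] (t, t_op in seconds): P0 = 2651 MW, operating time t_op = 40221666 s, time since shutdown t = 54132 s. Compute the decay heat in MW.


P/P0 = 0.066 * [t^(-0.2) - (t + t_op)^(-0.2)]
P/P0 = 0.066 * [54132^(-0.2) - (54132 + 40221666)^(-0.2)]
P/P0 = 0.066 * [0.1130601 - 0.03012945] = 0.005473423
P = 2651 * 0.005473423 = 14.510 MW

14.510


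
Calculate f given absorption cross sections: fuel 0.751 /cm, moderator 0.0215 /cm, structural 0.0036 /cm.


f = Sigma_a_fuel / (Sigma_a_fuel + Sigma_a_mod + Sigma_a_other)
f = 0.751 / (0.751 + 0.0215 + 0.0036)
f = 0.96766

0.96766


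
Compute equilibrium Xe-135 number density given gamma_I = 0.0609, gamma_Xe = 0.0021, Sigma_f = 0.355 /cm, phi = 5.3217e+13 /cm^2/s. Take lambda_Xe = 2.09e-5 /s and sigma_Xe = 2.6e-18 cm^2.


Xe_eq = (gamma_I + gamma_Xe) * Sigma_f * phi / (lambda_Xe + sigma_Xe * phi)
Numerator = (0.0609 + 0.0021) * 0.355 * 5.3217e+13 = 1.190198e+12
Denominator = 2.09e-5 + 2.6e-18 * 5.3217e+13 = 1.592642e-04
Xe_eq = 1.190198e+12 / 1.592642e-04 = 7.4731e+15 /cm^3

7.4731e+15


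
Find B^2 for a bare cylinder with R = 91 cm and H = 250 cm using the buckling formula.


B^2 = (2.405/R)^2 + (pi/H)^2
B^2 = (2.405/91)^2 + (pi/250)^2
B^2 = 8.5638e-04 /cm^2

8.5638e-04


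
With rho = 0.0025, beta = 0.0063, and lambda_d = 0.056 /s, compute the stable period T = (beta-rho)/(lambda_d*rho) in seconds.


T = (beta - rho) / (lambda_d * rho)
T = (0.0063 - 0.0025) / (0.056 * 0.0025)
T = 27.143 s

27.143


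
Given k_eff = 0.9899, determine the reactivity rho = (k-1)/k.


rho = (k_eff - 1) / k_eff
rho = (0.9899 - 1) / 0.9899
rho = -0.010203

-0.010203


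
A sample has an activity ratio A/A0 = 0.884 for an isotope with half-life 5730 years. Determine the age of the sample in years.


lambda = ln(2) / t_half = ln(2) / 5730 = 1.209681e-04 /yr
t = -ln(A/A0) / lambda
t = -ln(0.884) / 1.209681e-04
t = 1019.3 yr

1019.3


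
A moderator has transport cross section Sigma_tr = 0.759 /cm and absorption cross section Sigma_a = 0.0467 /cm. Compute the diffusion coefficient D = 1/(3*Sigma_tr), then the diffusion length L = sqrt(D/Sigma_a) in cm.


D = 1 / (3 * Sigma_tr) = 1 / (3 * 0.759) = 0.4391744 cm
L = sqrt(D / Sigma_a)
L = sqrt(0.4391744 / 0.0467)
L = 3.0666 cm

3.0666


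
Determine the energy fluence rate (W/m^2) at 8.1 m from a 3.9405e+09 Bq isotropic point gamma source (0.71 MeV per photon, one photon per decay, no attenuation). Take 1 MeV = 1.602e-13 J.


psi = A * E * 1.602e-13 / (4*pi*r^2)
psi = 3.9405e+09 * 0.71 * 1.602e-13 / (4*pi*8.1^2)
psi = 5.4362e-07 W/m^2

5.4362e-07


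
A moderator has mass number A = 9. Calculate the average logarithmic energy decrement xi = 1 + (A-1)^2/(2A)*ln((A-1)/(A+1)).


xi = 1 + (A-1)^2/(2A) * ln((A-1)/(A+1))
xi = 1 + (9-1)^2/(2*9) * ln((9-1)/(9 +1))
xi = 0.20660

0.20660


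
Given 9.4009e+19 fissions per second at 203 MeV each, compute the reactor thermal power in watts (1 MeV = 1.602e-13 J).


P = fission_rate * E_MeV * 1.602e-13
P = 9.4009e+19 * 203 * 1.602e-13
P = 3.0572e+09 W

3.0572e+09


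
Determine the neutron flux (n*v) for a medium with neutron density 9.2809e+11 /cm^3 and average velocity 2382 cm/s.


phi = n * v
phi = 9.2809e+11 * 2382
phi = 2.2107e+15 /cm^2/s

2.2107e+15


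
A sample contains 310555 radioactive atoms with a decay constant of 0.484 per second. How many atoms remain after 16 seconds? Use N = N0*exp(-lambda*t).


N = N0 * exp(-lambda * t)
N = 310555 * exp(-0.484 * 16)
N = 134.57

134.57


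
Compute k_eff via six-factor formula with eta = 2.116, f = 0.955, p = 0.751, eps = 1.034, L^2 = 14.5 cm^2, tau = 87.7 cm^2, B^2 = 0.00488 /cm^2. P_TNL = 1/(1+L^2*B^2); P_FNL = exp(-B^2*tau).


k_inf = eta*f*p*eps = 2.116*0.955*0.751*1.034 = 1.569204
P_TNL = 1/(1 + L^2*B^2) = 1/(1 + 14.5*0.00488) = 0.9339161
P_FNL = exp(-B^2*tau) = exp(-0.00488*87.7) = 0.6518271
k_eff = k_inf * P_TNL * P_FNL = 1.569204 * 0.9339161 * 0.6518271
k_eff = 0.95526

0.95526


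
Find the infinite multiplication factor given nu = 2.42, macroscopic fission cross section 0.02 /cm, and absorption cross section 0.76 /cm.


k_inf = nu * Sigma_f / Sigma_a
k_inf = 2.42 * 0.02 / 0.76
k_inf = 0.063684

0.063684


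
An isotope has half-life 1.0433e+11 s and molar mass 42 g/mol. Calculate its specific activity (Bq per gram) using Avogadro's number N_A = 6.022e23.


lambda = ln(2) / t_half = ln(2) / 1.0433e+11 = 6.643795e-12 /s
SA = lambda * N_A / M
SA = 6.643795e-12 * 6.022e23 / 42
SA = 9.5259e+10 Bq/g

9.5259e+10


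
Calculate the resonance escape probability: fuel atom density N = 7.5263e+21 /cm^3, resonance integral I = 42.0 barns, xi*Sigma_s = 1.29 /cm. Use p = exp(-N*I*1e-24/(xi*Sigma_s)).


p = exp(-N * I * 1e-24 / (xi*Sigma_s))
p = exp(-7.5263e+21 * 42.0 * 1e-24 / 1.29)
p = 0.78267

0.78267


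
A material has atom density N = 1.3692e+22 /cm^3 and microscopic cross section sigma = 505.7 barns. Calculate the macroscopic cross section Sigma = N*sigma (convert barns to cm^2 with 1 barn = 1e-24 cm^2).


Sigma = N * sigma_barns * 1e-24
Sigma = 1.3692e+22 * 505.7 * 1e-24
Sigma = 6.9240 /cm

6.9240


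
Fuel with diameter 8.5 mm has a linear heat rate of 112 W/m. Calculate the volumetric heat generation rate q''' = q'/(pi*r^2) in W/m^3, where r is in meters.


r = D / 2 / 1000 = 8.5 / 2 / 1000 = 0.00425 m
q''' = q' / (pi * r^2)
q''' = 112 / (pi * 0.00425^2)
q''' = 1.9737e+06 W/m^3

1.9737e+06


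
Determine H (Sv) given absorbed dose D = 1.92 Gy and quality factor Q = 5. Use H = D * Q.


H = D * Q
H = 1.92 * 5
H = 9.6000 Sv

9.6000


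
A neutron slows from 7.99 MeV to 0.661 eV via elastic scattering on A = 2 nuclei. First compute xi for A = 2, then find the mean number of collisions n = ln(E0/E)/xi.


xi = 1 + (A-1)^2/(2A)*ln((A-1)/(A+1)) = 0.7253469 (for A = 2)
n = ln(E0/E) / xi
n = ln(7.99e6 / 0.661) / 0.7253469
n = ln(1.208775e+07) / 0.7253469 = 22.483

22.483


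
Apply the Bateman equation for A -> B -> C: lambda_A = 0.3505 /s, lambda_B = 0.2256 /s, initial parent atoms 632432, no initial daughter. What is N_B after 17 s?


N_B(t) = lambda_A * N_A0 / (lambda_B - lambda_A) * [exp(-lambda_A*t) - exp(-lambda_B*t)]
exp(-0.3505*17) = 0.002583785; exp(-0.2256*17) = 0.02159702
N_B = 0.3505 * 632432 / (0.2256 - 0.3505) * (0.002583785 - 0.02159702)
N_B = 33744

33744


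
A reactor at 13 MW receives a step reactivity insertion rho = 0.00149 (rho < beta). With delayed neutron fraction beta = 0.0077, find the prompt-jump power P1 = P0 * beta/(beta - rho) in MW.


P1/P0 = beta / (beta - rho)
P1/P0 = 0.0077 / (0.0077 - 0.00149) = 1.239936
P1 = 13 * 1.239936 = 16.119 MW

16.119


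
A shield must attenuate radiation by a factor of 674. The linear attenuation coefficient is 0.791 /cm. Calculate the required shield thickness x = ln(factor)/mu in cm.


x = ln(factor) / mu
x = ln(674) / 0.791
x = 8.2342 cm

8.2342
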